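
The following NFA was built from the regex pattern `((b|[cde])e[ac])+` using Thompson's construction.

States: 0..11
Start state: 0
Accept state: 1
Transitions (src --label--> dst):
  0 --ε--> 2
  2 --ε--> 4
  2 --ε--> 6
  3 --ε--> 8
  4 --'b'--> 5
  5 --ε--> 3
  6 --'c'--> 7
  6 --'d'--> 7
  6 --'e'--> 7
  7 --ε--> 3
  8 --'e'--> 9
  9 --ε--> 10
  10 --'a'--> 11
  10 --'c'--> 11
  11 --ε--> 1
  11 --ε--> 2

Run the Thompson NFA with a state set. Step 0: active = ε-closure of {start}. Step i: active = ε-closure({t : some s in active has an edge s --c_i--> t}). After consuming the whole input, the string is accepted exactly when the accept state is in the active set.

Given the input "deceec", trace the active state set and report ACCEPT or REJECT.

start: ε-closure({0}) = {0,2,4,6}
'd' @ 1: {3,7,8}
'e' @ 2: {9,10}
'c' @ 3: {1,2,4,6,11}  [accepting]
'e' @ 4: {3,7,8}
'e' @ 5: {9,10}
'c' @ 6: {1,2,4,6,11}  [accepting]
final: {1,2,4,6,11}; accept 1 in set

Answer: ACCEPT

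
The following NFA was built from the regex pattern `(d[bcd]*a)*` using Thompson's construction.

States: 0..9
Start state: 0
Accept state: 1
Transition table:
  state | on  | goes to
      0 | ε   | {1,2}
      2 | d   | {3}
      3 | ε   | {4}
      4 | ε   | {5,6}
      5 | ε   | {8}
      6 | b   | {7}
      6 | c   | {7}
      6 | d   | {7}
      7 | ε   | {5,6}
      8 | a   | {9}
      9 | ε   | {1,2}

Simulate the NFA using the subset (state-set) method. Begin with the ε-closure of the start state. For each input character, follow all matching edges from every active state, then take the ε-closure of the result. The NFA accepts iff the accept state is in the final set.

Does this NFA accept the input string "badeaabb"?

Answer: REJECT

Trace:
initial (ε-close {0}): {0,1,2}
'b' @ 1: {}  — no active states
rest 'adeaabb' ignored (set empty)
final: {}; accept 1 not in set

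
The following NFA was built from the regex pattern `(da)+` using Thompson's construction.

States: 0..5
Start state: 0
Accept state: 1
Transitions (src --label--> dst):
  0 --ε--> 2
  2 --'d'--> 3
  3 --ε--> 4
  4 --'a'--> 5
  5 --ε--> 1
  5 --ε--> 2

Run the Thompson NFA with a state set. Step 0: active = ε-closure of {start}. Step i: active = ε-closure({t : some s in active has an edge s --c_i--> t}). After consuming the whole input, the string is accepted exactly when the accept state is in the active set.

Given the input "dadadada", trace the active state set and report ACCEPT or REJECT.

start: ε-closure({0}) = {0,2}
'd' @ 1: {3,4}
'a' @ 2: {1,2,5}  (accept∈set)
'd' @ 3: {3,4}
'a' @ 4: {1,2,5}  (accept∈set)
'd' @ 5: {3,4}
'a' @ 6: {1,2,5}  (accept∈set)
'd' @ 7: {3,4}
'a' @ 8: {1,2,5}  (accept∈set)
final: {1,2,5}; accept 1 in set

Answer: ACCEPT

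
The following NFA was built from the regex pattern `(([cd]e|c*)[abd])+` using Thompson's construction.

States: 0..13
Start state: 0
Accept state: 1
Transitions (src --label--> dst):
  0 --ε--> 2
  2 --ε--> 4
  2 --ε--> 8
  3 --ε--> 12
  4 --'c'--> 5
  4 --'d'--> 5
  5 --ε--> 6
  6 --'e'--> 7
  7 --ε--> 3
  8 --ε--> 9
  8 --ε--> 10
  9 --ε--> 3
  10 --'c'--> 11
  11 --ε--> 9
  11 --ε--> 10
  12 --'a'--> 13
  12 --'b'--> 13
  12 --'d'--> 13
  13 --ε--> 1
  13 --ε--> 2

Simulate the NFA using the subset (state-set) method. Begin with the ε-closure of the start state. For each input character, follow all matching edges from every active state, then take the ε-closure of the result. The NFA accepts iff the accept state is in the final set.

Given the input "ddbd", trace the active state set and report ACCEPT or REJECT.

Answer: ACCEPT

Trace:
S₀ = ε-closure({0}) = {0,2,3,4,8,9,10,12}
'd' @ 1: {1,2,3,4,5,6,8,9,10,12,13}  ✓accept
'd' @ 2: {1,2,3,4,5,6,8,9,10,12,13}  ✓accept
'b' @ 3: {1,2,3,4,8,9,10,12,13}  ✓accept
'd' @ 4: {1,2,3,4,5,6,8,9,10,12,13}  ✓accept
end set {1,2,3,4,5,6,8,9,10,12,13} — state 1 in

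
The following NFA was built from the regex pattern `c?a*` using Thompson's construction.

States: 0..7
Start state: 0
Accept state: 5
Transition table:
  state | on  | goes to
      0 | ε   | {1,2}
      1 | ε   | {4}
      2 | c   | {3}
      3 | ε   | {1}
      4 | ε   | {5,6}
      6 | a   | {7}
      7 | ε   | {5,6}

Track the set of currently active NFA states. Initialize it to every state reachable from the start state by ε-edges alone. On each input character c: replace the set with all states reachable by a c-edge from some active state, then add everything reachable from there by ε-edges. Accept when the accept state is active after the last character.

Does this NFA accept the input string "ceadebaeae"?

Answer: REJECT

Derivation:
S₀ = ε-closure({0}) = {0,1,2,4,5,6}
'c' @ 1: {1,3,4,5,6}  [accepting]
'e' @ 2: {}  — state set empty
rest 'adebaeae' ignored (set empty)
after full input: {}  (accept=5 not in)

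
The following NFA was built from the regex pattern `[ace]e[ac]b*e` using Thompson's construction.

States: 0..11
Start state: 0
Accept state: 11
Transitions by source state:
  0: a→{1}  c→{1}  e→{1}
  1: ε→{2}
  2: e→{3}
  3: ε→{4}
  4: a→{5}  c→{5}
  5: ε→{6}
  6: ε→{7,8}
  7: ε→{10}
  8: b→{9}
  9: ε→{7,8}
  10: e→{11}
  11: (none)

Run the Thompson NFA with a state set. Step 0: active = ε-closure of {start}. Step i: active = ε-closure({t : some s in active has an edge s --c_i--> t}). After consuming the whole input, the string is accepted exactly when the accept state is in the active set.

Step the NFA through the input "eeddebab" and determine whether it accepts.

Answer: REJECT

Trace:
S₀ = ε-closure({0}) = {0}
'e' @ 1: {1,2}
'e' @ 2: {3,4}
'd' @ 3: {}  — no active states
rest 'debab' ignored (set empty)
end set {} — state 11 not in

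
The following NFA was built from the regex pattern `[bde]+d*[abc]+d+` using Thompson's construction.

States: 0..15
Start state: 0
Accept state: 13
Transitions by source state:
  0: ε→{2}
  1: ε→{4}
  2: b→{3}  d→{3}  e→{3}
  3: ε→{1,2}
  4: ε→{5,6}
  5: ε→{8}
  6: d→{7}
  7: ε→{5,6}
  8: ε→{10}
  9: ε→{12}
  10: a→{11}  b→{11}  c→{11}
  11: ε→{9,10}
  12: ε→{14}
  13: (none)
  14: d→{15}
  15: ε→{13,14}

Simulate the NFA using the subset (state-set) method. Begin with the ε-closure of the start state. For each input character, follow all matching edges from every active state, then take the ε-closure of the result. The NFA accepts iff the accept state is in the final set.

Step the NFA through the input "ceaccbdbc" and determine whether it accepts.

Answer: REJECT

Derivation:
initial (ε-close {0}): {0,2}
'c' @ 1: {}  — dead — no transitions
rest 'eaccbdbc' ignored (set empty)
after full input: {}  (accept=13 not in)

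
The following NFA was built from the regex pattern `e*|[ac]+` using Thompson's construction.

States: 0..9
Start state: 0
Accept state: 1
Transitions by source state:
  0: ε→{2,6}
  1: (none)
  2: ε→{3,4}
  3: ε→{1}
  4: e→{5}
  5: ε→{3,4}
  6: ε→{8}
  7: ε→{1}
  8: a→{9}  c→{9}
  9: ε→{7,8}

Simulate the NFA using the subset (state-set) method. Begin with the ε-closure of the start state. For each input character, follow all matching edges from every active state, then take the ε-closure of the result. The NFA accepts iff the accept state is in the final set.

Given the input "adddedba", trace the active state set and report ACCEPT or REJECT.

Answer: REJECT

Steps:
S₀ = ε-closure({0}) = {0,1,2,3,4,6,8}
'a' @ 1: {1,7,8,9}  ✓accept
'd' @ 2: {}  — state set empty
rest 'ddedba' ignored (set empty)
after full input: {}  (accept=1 not in)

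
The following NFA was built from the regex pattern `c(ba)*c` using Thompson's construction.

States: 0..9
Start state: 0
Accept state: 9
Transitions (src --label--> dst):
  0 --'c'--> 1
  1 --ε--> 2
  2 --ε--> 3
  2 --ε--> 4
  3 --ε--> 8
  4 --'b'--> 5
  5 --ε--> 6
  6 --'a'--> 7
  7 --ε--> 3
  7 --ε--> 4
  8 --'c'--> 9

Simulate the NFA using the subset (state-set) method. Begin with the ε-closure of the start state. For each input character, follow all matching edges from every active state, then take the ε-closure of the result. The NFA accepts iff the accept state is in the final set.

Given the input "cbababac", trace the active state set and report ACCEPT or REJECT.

S₀ = ε-closure({0}) = {0}
'c' @ 1: {1,2,3,4,8}
'b' @ 2: {5,6}
'a' @ 3: {3,4,7,8}
'b' @ 4: {5,6}
'a' @ 5: {3,4,7,8}
'b' @ 6: {5,6}
'a' @ 7: {3,4,7,8}
'c' @ 8: {9}  [accepting]
after full input: {9}  (accept=9 in)

Answer: ACCEPT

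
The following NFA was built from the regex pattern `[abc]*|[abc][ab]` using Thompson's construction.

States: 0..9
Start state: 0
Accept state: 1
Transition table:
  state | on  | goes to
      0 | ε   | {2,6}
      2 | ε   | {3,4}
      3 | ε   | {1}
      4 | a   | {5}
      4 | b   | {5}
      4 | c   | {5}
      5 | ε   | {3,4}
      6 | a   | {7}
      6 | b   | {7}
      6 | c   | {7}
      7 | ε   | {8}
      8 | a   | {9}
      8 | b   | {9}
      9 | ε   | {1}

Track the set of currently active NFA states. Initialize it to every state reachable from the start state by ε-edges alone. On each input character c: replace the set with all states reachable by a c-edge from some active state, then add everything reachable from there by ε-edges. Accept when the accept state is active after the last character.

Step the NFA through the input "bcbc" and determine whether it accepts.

start: ε-closure({0}) = {0,1,2,3,4,6}
'b' @ 1: {1,3,4,5,7,8}  ✓accept
'c' @ 2: {1,3,4,5}  ✓accept
'b' @ 3: {1,3,4,5}  ✓accept
'c' @ 4: {1,3,4,5}  ✓accept
after full input: {1,3,4,5}  (accept=1 in)

Answer: ACCEPT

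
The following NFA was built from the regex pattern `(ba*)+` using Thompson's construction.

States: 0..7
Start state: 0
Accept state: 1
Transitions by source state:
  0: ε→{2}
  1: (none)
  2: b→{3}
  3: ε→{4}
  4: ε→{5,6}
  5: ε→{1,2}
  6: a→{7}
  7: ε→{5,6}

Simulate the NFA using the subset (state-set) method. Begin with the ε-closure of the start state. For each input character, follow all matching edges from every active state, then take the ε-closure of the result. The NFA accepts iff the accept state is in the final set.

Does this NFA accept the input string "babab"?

Answer: ACCEPT

Steps:
start: ε-closure({0}) = {0,2}
'b' @ 1: {1,2,3,4,5,6}  (accept∈set)
'a' @ 2: {1,2,5,6,7}  (accept∈set)
'b' @ 3: {1,2,3,4,5,6}  (accept∈set)
'a' @ 4: {1,2,5,6,7}  (accept∈set)
'b' @ 5: {1,2,3,4,5,6}  (accept∈set)
end set {1,2,3,4,5,6} — state 1 in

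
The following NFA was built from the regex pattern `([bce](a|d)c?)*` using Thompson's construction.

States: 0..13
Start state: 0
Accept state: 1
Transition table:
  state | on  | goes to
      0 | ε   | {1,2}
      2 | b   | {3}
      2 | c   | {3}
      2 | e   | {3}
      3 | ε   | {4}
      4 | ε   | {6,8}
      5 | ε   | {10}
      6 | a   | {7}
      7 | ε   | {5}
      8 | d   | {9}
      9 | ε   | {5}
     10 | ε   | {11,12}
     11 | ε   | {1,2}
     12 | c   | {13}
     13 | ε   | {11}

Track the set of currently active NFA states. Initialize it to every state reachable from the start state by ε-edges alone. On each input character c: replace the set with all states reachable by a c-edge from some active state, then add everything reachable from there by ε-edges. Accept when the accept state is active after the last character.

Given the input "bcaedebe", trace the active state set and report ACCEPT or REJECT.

S₀ = ε-closure({0}) = {0,1,2}
'b' @ 1: {3,4,6,8}
'c' @ 2: {}  — state set empty
rest 'aedebe' ignored (set empty)
end set {} — state 1 not in

Answer: REJECT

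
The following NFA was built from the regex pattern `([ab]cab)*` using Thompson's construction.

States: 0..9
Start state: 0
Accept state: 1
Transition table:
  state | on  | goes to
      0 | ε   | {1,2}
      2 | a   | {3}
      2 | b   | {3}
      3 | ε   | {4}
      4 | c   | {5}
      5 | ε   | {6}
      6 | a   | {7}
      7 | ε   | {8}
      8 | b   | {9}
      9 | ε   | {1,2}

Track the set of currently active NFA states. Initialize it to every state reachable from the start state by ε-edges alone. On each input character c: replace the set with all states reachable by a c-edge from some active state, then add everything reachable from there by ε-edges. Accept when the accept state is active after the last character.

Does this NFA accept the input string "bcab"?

S₀ = ε-closure({0}) = {0,1,2}
'b' @ 1: {3,4}
'c' @ 2: {5,6}
'a' @ 3: {7,8}
'b' @ 4: {1,2,9}  (accept∈set)
final: {1,2,9}; accept 1 in set

Answer: ACCEPT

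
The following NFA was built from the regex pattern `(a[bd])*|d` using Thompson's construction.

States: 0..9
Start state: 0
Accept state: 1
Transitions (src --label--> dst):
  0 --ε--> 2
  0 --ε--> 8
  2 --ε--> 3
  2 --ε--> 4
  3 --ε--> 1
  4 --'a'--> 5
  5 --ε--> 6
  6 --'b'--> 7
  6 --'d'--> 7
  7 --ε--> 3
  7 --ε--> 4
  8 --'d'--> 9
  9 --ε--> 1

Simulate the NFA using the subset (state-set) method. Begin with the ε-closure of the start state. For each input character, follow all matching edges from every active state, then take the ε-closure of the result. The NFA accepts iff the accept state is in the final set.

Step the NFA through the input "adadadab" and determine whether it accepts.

initial (ε-close {0}): {0,1,2,3,4,8}
'a' @ 1: {5,6}
'd' @ 2: {1,3,4,7}  [accepting]
'a' @ 3: {5,6}
'd' @ 4: {1,3,4,7}  [accepting]
'a' @ 5: {5,6}
'd' @ 6: {1,3,4,7}  [accepting]
'a' @ 7: {5,6}
'b' @ 8: {1,3,4,7}  [accepting]
after full input: {1,3,4,7}  (accept=1 in)

Answer: ACCEPT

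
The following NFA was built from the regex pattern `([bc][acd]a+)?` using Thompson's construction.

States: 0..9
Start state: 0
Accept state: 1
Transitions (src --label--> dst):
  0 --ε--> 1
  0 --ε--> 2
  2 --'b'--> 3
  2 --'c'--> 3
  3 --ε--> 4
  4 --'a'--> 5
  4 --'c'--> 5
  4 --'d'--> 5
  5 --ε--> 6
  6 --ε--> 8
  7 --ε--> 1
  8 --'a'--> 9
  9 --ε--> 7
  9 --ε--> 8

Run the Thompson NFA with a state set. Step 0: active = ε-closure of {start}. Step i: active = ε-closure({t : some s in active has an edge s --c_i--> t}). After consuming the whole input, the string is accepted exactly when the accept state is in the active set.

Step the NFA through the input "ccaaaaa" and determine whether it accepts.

initial (ε-close {0}): {0,1,2}
'c' @ 1: {3,4}
'c' @ 2: {5,6,8}
'a' @ 3: {1,7,8,9}  (accept∈set)
'a' @ 4: {1,7,8,9}  (accept∈set)
'a' @ 5: {1,7,8,9}  (accept∈set)
'a' @ 6: {1,7,8,9}  (accept∈set)
'a' @ 7: {1,7,8,9}  (accept∈set)
end set {1,7,8,9} — state 1 in

Answer: ACCEPT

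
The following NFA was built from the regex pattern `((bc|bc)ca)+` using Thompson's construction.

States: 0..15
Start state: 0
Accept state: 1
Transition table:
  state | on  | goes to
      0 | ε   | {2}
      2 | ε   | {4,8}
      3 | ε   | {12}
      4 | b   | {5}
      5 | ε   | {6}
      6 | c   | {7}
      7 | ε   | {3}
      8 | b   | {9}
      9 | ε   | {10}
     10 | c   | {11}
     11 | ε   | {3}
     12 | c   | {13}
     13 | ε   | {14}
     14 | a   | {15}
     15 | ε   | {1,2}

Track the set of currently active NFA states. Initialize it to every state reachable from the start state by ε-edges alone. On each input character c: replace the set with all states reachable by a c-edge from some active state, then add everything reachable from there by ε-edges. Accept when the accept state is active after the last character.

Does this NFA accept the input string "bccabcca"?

start: ε-closure({0}) = {0,2,4,8}
'b' @ 1: {5,6,9,10}
'c' @ 2: {3,7,11,12}
'c' @ 3: {13,14}
'a' @ 4: {1,2,4,8,15}  (accept∈set)
'b' @ 5: {5,6,9,10}
'c' @ 6: {3,7,11,12}
'c' @ 7: {13,14}
'a' @ 8: {1,2,4,8,15}  (accept∈set)
after full input: {1,2,4,8,15}  (accept=1 in)

Answer: ACCEPT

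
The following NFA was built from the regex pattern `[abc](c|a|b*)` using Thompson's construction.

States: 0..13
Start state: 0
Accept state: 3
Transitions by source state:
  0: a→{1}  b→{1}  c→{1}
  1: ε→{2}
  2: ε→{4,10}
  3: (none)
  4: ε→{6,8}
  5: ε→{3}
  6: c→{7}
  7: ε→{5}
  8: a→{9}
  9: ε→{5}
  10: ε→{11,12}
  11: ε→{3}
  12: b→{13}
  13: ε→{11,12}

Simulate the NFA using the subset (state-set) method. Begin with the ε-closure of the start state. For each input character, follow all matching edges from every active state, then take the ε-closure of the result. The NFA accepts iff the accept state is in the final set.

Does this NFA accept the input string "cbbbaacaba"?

S₀ = ε-closure({0}) = {0}
'c' @ 1: {1,2,3,4,6,8,10,11,12}  ✓accept
'b' @ 2: {3,11,12,13}  ✓accept
'b' @ 3: {3,11,12,13}  ✓accept
'b' @ 4: {3,11,12,13}  ✓accept
'a' @ 5: {}  — no active states
rest 'acaba' ignored (set empty)
end set {} — state 3 not in

Answer: REJECT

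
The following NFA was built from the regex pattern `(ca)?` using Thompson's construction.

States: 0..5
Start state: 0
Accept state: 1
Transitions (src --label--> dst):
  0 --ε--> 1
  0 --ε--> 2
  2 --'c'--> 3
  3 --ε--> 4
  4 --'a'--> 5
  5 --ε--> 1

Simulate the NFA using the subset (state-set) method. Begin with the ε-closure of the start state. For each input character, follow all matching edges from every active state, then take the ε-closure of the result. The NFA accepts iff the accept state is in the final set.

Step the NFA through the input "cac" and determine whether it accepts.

S₀ = ε-closure({0}) = {0,1,2}
'c' @ 1: {3,4}
'a' @ 2: {1,5}  ✓accept
'c' @ 3: {}  — no active states
after full input: {}  (accept=1 not in)

Answer: REJECT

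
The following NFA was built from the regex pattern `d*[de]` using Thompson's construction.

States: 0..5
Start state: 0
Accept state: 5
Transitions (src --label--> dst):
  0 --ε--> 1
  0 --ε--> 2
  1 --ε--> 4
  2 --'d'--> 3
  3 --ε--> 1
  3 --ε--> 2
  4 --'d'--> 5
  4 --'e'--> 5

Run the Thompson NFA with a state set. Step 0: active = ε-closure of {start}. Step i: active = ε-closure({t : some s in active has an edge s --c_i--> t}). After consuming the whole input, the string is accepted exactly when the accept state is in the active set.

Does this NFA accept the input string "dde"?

start: ε-closure({0}) = {0,1,2,4}
'd' @ 1: {1,2,3,4,5}  ✓accept
'd' @ 2: {1,2,3,4,5}  ✓accept
'e' @ 3: {5}  ✓accept
final: {5}; accept 5 in set

Answer: ACCEPT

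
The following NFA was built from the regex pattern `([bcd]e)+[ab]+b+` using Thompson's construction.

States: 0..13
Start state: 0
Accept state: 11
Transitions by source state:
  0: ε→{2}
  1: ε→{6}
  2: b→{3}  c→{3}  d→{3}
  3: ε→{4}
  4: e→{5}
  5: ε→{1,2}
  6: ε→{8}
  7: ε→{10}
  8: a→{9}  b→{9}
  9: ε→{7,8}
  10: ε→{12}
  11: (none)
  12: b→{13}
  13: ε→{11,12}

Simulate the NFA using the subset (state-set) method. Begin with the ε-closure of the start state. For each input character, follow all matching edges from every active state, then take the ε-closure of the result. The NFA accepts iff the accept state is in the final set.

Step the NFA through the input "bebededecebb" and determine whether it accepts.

Answer: ACCEPT

Trace:
start: ε-closure({0}) = {0,2}
'b' @ 1: {3,4}
'e' @ 2: {1,2,5,6,8}
'b' @ 3: {3,4,7,8,9,10,12}
'e' @ 4: {1,2,5,6,8}
'd' @ 5: {3,4}
'e' @ 6: {1,2,5,6,8}
'd' @ 7: {3,4}
'e' @ 8: {1,2,5,6,8}
'c' @ 9: {3,4}
'e' @ 10: {1,2,5,6,8}
'b' @ 11: {3,4,7,8,9,10,12}
'b' @ 12: {7,8,9,10,11,12,13}  (accept∈set)
end set {7,8,9,10,11,12,13} — state 11 in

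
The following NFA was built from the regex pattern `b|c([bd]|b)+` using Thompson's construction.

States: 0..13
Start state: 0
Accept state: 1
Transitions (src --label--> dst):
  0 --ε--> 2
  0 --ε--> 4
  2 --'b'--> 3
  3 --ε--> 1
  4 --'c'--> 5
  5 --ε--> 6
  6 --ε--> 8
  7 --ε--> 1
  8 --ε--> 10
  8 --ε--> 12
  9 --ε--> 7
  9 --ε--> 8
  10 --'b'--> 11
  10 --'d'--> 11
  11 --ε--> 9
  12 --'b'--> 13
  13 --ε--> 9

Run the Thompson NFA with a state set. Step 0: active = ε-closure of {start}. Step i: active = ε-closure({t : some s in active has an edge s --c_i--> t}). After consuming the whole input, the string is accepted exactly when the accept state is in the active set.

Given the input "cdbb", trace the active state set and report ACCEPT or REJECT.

S₀ = ε-closure({0}) = {0,2,4}
'c' @ 1: {5,6,8,10,12}
'd' @ 2: {1,7,8,9,10,11,12}  [accepting]
'b' @ 3: {1,7,8,9,10,11,12,13}  [accepting]
'b' @ 4: {1,7,8,9,10,11,12,13}  [accepting]
final: {1,7,8,9,10,11,12,13}; accept 1 in set

Answer: ACCEPT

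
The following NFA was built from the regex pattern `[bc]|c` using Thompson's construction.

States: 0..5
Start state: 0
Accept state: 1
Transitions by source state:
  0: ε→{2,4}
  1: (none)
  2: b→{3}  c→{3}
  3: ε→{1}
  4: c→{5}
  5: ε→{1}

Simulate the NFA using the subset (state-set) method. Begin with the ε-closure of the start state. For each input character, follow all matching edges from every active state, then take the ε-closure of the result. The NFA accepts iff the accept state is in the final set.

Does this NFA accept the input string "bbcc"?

initial (ε-close {0}): {0,2,4}
'b' @ 1: {1,3}  [accepting]
'b' @ 2: {}  — no active states
rest 'cc' ignored (set empty)
final: {}; accept 1 not in set

Answer: REJECT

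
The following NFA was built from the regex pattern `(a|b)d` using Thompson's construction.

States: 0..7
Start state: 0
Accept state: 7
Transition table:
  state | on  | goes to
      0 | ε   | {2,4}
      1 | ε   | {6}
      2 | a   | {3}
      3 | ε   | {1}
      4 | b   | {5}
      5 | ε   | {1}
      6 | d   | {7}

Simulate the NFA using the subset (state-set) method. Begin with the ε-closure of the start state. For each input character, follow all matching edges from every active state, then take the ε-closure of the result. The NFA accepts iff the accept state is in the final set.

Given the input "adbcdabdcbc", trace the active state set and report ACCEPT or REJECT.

Answer: REJECT

Steps:
initial (ε-close {0}): {0,2,4}
'a' @ 1: {1,3,6}
'd' @ 2: {7}  (accept∈set)
'b' @ 3: {}  — dead — no transitions
rest 'cdabdcbc' ignored (set empty)
after full input: {}  (accept=7 not in)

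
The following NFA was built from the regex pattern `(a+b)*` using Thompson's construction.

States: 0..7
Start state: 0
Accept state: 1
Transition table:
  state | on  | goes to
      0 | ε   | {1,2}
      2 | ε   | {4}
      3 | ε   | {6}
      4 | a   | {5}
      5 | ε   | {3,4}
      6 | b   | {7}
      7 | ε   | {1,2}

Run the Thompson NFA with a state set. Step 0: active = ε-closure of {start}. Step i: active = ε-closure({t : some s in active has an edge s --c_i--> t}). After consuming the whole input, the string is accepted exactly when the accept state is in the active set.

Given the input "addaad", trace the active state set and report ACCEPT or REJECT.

Answer: REJECT

Trace:
start: ε-closure({0}) = {0,1,2,4}
'a' @ 1: {3,4,5,6}
'd' @ 2: {}  — no active states
rest 'daad' ignored (set empty)
after full input: {}  (accept=1 not in)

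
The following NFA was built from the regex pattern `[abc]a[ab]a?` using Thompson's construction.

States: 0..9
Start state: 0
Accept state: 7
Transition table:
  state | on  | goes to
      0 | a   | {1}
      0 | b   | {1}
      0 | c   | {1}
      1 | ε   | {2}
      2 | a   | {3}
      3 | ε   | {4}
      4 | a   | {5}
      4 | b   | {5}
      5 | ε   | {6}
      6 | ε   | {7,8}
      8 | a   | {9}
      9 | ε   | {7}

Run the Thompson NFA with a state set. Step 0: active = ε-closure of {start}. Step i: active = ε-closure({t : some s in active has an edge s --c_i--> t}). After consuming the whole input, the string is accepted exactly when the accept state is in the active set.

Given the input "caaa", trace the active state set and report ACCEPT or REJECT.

start: ε-closure({0}) = {0}
'c' @ 1: {1,2}
'a' @ 2: {3,4}
'a' @ 3: {5,6,7,8}  (accept∈set)
'a' @ 4: {7,9}  (accept∈set)
final: {7,9}; accept 7 in set

Answer: ACCEPT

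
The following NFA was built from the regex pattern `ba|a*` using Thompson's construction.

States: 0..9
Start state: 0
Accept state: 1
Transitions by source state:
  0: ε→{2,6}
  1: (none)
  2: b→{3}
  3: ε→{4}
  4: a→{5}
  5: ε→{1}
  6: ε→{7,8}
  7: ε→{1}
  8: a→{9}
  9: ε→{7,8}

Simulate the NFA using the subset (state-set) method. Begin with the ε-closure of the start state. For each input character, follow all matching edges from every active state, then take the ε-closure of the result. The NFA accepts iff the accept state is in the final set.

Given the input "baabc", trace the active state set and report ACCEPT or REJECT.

Answer: REJECT

Trace:
initial (ε-close {0}): {0,1,2,6,7,8}
'b' @ 1: {3,4}
'a' @ 2: {1,5}  ✓accept
'a' @ 3: {}  — no active states
rest 'bc' ignored (set empty)
end set {} — state 1 not in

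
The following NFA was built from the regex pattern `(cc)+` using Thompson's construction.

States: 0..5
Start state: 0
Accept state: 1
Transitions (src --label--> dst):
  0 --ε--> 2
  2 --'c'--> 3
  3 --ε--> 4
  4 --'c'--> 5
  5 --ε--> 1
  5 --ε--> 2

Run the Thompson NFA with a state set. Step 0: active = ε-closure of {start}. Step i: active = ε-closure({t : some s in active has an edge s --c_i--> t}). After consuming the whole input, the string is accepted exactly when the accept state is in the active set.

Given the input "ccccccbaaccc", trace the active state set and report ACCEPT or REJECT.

start: ε-closure({0}) = {0,2}
'c' @ 1: {3,4}
'c' @ 2: {1,2,5}  ✓accept
'c' @ 3: {3,4}
'c' @ 4: {1,2,5}  ✓accept
'c' @ 5: {3,4}
'c' @ 6: {1,2,5}  ✓accept
'b' @ 7: {}  — dead — no transitions
rest 'aaccc' ignored (set empty)
end set {} — state 1 not in

Answer: REJECT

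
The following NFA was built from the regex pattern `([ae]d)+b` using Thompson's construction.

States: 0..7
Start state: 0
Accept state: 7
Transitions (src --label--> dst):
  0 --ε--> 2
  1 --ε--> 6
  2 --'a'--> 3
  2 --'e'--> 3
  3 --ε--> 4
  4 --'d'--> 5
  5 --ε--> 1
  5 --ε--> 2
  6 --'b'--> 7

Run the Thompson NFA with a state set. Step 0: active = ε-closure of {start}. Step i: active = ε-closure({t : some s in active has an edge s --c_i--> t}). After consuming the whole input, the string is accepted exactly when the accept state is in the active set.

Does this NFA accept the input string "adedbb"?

Answer: REJECT

Trace:
S₀ = ε-closure({0}) = {0,2}
'a' @ 1: {3,4}
'd' @ 2: {1,2,5,6}
'e' @ 3: {3,4}
'd' @ 4: {1,2,5,6}
'b' @ 5: {7}  [accepting]
'b' @ 6: {}  — no active states
end set {} — state 7 not in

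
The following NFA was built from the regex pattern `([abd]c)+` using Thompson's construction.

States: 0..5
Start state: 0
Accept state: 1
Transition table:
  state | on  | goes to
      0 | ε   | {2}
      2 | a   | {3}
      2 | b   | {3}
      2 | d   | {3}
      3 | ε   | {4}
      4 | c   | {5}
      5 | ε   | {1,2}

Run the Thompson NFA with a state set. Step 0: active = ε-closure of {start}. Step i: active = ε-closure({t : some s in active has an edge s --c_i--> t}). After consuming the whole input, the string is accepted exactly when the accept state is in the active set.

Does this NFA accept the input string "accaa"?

start: ε-closure({0}) = {0,2}
'a' @ 1: {3,4}
'c' @ 2: {1,2,5}  (accept∈set)
'c' @ 3: {}  — no active states
rest 'aa' ignored (set empty)
final: {}; accept 1 not in set

Answer: REJECT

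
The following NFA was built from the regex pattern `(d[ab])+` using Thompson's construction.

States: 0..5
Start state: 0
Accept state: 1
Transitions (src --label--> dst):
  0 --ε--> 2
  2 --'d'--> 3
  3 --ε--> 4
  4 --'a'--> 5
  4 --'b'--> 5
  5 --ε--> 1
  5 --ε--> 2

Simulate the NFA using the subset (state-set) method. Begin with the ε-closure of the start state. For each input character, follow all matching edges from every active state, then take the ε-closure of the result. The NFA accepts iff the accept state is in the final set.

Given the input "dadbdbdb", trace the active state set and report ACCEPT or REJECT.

Answer: ACCEPT

Derivation:
start: ε-closure({0}) = {0,2}
'd' @ 1: {3,4}
'a' @ 2: {1,2,5}  (accept∈set)
'd' @ 3: {3,4}
'b' @ 4: {1,2,5}  (accept∈set)
'd' @ 5: {3,4}
'b' @ 6: {1,2,5}  (accept∈set)
'd' @ 7: {3,4}
'b' @ 8: {1,2,5}  (accept∈set)
final: {1,2,5}; accept 1 in set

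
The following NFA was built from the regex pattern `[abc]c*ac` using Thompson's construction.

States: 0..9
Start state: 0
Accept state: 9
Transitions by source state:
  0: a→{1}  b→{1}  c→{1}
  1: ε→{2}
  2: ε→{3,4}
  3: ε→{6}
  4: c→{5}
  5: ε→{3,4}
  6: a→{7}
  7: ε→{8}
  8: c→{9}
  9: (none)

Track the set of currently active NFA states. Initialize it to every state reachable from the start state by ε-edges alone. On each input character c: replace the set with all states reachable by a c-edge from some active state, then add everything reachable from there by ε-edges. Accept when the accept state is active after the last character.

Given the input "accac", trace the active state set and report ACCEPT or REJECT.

S₀ = ε-closure({0}) = {0}
'a' @ 1: {1,2,3,4,6}
'c' @ 2: {3,4,5,6}
'c' @ 3: {3,4,5,6}
'a' @ 4: {7,8}
'c' @ 5: {9}  (accept∈set)
after full input: {9}  (accept=9 in)

Answer: ACCEPT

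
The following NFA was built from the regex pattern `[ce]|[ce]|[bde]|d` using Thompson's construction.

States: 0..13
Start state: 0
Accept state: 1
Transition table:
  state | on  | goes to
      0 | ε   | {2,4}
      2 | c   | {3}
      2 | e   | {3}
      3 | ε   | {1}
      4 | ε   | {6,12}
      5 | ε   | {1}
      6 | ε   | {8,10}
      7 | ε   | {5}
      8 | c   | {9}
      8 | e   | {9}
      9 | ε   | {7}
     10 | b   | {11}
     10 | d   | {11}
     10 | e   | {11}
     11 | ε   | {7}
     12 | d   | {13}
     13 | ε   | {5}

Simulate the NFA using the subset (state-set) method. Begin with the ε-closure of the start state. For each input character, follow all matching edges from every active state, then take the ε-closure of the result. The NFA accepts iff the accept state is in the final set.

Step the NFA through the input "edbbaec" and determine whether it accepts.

Answer: REJECT

Trace:
start: ε-closure({0}) = {0,2,4,6,8,10,12}
'e' @ 1: {1,3,5,7,9,11}  ✓accept
'd' @ 2: {}  — dead — no transitions
rest 'bbaec' ignored (set empty)
final: {}; accept 1 not in set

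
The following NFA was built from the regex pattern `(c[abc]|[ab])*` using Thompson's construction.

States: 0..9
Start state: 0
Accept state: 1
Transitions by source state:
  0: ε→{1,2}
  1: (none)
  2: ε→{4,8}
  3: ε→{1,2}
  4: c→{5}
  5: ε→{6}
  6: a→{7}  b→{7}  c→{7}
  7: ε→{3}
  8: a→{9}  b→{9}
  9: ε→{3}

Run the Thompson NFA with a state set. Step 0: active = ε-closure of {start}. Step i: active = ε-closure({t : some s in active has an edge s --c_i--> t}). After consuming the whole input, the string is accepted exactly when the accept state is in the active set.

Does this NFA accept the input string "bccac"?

initial (ε-close {0}): {0,1,2,4,8}
'b' @ 1: {1,2,3,4,8,9}  (accept∈set)
'c' @ 2: {5,6}
'c' @ 3: {1,2,3,4,7,8}  (accept∈set)
'a' @ 4: {1,2,3,4,8,9}  (accept∈set)
'c' @ 5: {5,6}
after full input: {5,6}  (accept=1 not in)

Answer: REJECT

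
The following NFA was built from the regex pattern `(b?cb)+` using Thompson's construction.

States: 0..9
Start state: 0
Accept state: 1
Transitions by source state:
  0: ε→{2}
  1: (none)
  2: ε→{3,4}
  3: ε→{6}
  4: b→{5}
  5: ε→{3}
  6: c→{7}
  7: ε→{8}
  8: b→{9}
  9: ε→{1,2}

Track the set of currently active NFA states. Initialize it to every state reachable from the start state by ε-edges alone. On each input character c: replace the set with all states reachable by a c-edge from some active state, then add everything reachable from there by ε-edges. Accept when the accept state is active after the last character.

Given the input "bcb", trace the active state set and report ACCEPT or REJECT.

start: ε-closure({0}) = {0,2,3,4,6}
'b' @ 1: {3,5,6}
'c' @ 2: {7,8}
'b' @ 3: {1,2,3,4,6,9}  [accepting]
end set {1,2,3,4,6,9} — state 1 in

Answer: ACCEPT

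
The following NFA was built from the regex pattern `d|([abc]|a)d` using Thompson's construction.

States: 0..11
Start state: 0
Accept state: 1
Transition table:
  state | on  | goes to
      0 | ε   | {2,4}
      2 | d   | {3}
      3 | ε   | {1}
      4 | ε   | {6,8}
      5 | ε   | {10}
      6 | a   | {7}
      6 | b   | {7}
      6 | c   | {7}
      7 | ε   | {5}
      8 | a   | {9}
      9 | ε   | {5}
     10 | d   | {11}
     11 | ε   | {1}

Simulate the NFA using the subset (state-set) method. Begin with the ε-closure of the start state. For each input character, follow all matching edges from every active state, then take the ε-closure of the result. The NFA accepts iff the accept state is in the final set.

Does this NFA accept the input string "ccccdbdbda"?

Answer: REJECT

Derivation:
start: ε-closure({0}) = {0,2,4,6,8}
'c' @ 1: {5,7,10}
'c' @ 2: {}  — state set empty
rest 'ccdbdbda' ignored (set empty)
end set {} — state 1 not in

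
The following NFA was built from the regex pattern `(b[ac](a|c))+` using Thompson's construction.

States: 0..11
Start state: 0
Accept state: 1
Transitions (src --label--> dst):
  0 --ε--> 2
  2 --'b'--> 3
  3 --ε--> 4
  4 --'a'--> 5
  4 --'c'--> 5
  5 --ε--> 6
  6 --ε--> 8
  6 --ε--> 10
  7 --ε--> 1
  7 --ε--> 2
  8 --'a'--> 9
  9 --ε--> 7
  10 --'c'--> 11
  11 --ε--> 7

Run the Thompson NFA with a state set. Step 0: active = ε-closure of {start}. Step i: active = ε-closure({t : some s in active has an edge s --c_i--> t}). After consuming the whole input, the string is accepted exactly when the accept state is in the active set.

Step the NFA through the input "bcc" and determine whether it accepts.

start: ε-closure({0}) = {0,2}
'b' @ 1: {3,4}
'c' @ 2: {5,6,8,10}
'c' @ 3: {1,2,7,11}  [accepting]
after full input: {1,2,7,11}  (accept=1 in)

Answer: ACCEPT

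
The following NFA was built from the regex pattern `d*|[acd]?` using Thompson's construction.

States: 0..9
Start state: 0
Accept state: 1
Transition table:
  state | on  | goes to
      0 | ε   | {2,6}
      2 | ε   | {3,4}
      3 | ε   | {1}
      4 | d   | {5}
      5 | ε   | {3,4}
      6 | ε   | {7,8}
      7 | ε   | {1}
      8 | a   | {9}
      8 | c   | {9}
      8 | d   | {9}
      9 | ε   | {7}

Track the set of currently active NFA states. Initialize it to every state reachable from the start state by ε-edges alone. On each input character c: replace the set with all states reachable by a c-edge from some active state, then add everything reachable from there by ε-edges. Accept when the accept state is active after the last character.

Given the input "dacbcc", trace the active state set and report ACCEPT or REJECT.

initial (ε-close {0}): {0,1,2,3,4,6,7,8}
'd' @ 1: {1,3,4,5,7,9}  ✓accept
'a' @ 2: {}  — state set empty
rest 'cbcc' ignored (set empty)
final: {}; accept 1 not in set

Answer: REJECT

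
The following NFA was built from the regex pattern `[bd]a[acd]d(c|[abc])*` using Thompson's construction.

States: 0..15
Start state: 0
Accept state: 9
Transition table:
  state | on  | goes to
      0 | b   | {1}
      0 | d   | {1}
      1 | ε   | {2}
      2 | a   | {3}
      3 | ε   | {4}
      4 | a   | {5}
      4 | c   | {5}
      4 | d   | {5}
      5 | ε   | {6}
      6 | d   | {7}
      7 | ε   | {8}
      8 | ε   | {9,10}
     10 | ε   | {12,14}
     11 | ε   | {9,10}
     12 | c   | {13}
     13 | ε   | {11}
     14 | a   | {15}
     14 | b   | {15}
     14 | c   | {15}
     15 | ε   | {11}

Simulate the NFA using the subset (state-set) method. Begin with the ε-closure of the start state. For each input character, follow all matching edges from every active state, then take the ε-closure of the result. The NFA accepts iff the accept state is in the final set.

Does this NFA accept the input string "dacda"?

initial (ε-close {0}): {0}
'd' @ 1: {1,2}
'a' @ 2: {3,4}
'c' @ 3: {5,6}
'd' @ 4: {7,8,9,10,12,14}  (accept∈set)
'a' @ 5: {9,10,11,12,14,15}  (accept∈set)
after full input: {9,10,11,12,14,15}  (accept=9 in)

Answer: ACCEPT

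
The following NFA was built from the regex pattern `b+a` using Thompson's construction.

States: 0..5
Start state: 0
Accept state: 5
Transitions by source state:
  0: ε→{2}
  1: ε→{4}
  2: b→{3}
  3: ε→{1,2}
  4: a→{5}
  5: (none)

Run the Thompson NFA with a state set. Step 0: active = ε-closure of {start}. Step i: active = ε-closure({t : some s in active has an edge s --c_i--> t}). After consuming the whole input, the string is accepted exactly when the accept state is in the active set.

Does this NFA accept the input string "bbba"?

start: ε-closure({0}) = {0,2}
'b' @ 1: {1,2,3,4}
'b' @ 2: {1,2,3,4}
'b' @ 3: {1,2,3,4}
'a' @ 4: {5}  [accepting]
after full input: {5}  (accept=5 in)

Answer: ACCEPT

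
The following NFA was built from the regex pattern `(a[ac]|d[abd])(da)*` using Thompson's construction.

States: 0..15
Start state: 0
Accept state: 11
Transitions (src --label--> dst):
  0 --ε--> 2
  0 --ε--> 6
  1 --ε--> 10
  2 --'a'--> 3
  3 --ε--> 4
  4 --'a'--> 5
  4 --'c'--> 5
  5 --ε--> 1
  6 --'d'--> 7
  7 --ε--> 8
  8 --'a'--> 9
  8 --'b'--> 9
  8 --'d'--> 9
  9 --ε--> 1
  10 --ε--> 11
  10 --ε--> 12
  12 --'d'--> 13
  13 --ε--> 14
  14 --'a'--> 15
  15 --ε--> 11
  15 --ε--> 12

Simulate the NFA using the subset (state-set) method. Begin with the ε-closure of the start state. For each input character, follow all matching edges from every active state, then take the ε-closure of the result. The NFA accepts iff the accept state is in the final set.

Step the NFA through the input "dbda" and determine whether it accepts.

start: ε-closure({0}) = {0,2,6}
'd' @ 1: {7,8}
'b' @ 2: {1,9,10,11,12}  (accept∈set)
'd' @ 3: {13,14}
'a' @ 4: {11,12,15}  (accept∈set)
final: {11,12,15}; accept 11 in set

Answer: ACCEPT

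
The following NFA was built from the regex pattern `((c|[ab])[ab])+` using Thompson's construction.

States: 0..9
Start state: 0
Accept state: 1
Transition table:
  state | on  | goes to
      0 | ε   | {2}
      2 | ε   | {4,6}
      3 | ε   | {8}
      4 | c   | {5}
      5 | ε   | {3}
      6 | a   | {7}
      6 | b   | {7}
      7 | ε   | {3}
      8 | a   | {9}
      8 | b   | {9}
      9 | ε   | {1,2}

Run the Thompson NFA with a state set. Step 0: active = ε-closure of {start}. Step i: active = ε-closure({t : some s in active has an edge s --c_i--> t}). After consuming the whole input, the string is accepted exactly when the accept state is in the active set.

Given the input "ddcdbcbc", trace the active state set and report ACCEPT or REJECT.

Answer: REJECT

Trace:
start: ε-closure({0}) = {0,2,4,6}
'd' @ 1: {}  — state set empty
rest 'dcdbcbc' ignored (set empty)
end set {} — state 1 not in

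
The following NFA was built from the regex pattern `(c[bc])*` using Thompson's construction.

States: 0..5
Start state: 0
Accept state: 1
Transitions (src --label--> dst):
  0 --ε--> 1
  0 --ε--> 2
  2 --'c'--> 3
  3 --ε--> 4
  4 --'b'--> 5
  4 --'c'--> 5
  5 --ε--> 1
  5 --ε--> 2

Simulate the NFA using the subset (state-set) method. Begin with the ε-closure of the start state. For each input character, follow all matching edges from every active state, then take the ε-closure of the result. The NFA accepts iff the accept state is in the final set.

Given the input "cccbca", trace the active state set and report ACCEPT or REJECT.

start: ε-closure({0}) = {0,1,2}
'c' @ 1: {3,4}
'c' @ 2: {1,2,5}  (accept∈set)
'c' @ 3: {3,4}
'b' @ 4: {1,2,5}  (accept∈set)
'c' @ 5: {3,4}
'a' @ 6: {}  — state set empty
end set {} — state 1 not in

Answer: REJECT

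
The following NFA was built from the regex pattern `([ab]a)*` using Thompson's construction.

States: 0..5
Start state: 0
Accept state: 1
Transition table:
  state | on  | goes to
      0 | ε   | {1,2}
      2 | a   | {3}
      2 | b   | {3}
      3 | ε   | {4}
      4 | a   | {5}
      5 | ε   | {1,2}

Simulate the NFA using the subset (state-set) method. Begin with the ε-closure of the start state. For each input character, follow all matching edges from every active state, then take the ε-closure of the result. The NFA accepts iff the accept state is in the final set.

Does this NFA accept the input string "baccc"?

Answer: REJECT

Derivation:
S₀ = ε-closure({0}) = {0,1,2}
'b' @ 1: {3,4}
'a' @ 2: {1,2,5}  [accepting]
'c' @ 3: {}  — no active states
rest 'cc' ignored (set empty)
final: {}; accept 1 not in set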